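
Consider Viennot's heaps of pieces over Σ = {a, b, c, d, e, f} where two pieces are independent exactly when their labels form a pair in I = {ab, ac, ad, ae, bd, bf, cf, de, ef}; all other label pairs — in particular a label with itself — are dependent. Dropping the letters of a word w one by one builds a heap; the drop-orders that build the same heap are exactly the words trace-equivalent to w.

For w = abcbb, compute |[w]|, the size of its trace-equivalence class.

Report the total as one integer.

drop 0:a onto floor
drop 1:b onto floor
drop 2:c onto {1:b}
drop 3:b onto {2:c}
drop 4:b onto {3:b}
ground layer = {0:a, 1:b}
drop-orders for the pieces not yet dropped (sum over which currently-grounded one goes next):
  1 to go: {0} 1  {4} 1
  2 to go: {0,4} 2  {3,4} 1
  3 to go: {0,3,4} 3  {2,3,4} 1
  if 0:a drops first: 1 orders
  if 1:b drops first: 4 orders
heap linearizations: 5

5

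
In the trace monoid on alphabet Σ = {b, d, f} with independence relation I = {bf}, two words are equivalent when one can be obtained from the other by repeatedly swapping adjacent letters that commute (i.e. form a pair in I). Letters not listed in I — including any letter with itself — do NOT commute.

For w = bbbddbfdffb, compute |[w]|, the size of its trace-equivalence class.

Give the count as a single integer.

6

piece 0:b — minimal
piece 1:b rests on {0:b}
piece 2:b rests on {1:b}
piece 3:d rests on {2:b}
piece 4:d rests on {3:d}
piece 5:b rests on {4:d}
piece 6:f rests on {4:d}
piece 7:d rests on {5:b, 6:f}
piece 8:f rests on {7:d}
piece 9:f rests on {8:f}
piece 10:b rests on {7:d}
minimal pieces: {0:b}
ways to finish when only these pieces remain (= sum over removing one remaining piece with nothing left below it):
  1 left: {9}→1  {10}→1
  2 left: {8,9}→1  {9,10}→2
  3 left: {8,9,10}→3
  4 left: {7,8,9,10}→3
  5 left: {5,7,8,9,10}→3  {6,7,8,9,10}→3
  6 left: {5,6,7,8,9,10}→6
  7 left: {4,5,6,7,8,9,10}→6
  8 left: {3,4,5,6,7,8,9,10}→6
  9 left: {2,3,4,5,6,7,8,9,10}→6
  placing 0:b first → 6 extensions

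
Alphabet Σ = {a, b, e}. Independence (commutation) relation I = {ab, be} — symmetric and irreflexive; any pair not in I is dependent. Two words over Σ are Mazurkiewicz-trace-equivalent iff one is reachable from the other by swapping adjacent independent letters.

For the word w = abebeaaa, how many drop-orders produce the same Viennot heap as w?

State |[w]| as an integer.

piece 0:a — minimal
piece 1:b — minimal
piece 2:e rests on {0:a}
piece 3:b rests on {1:b}
piece 4:e rests on {2:e}
piece 5:a rests on {4:e}
piece 6:a rests on {5:a}
piece 7:a rests on {6:a}
minimal pieces: {0:a, 1:b}
ways to finish when only these pieces remain (= sum over removing one remaining piece with nothing left below it):
  1 left: {3}→1  {7}→1
  2 left: {1,3}→1  {3,7}→2  {6,7}→1
  3 left: {1,3,7}→3  {3,6,7}→3  {5,6,7}→1
  4 left: {1,3,6,7}→6  {3,5,6,7}→4  {4,5,6,7}→1
  5 left: {1,3,5,6,7}→10  {2,4,5,6,7}→1  {3,4,5,6,7}→5
  6 left: {0,2,4,5,6,7}→1  {1,3,4,5,6,7}→15  {2,3,4,5,6,7}→6
  placing 0:a first → 21 extensions
  placing 1:b first → 7 extensions
total linear extensions = 28

28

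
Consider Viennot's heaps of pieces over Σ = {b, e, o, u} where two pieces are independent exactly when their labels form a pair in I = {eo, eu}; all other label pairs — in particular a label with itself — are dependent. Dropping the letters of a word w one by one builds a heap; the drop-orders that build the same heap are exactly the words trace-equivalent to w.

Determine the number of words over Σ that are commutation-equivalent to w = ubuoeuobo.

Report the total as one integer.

#0=u has no predecessor
#1=b depends on [0:u]
#2=u depends on [1:b]
#3=o depends on [2:u]
#4=e depends on [1:b]
#5=u depends on [3:o]
#6=o depends on [5:u]
#7=b depends on [4:e, 6:o]
#8=o depends on [7:b]
sources: [0:u]
N(rest) = Σ N(rest − s) over sources s of rest; N(one piece) = 1:
  size 1 → [8]=1
  size 2 → [7,8]=1
  size 3 → [4,7,8]=1  [6,7,8]=1
  size 4 → [4,6,7,8]=2  [5,6,7,8]=1
  size 5 → [3,5,6,7,8]=1  [4,5,6,7,8]=3
  size 6 → [2,3,5,6,7,8]=1  [3,4,5,6,7,8]=4
  size 7 → [2,3,4,5,6,7,8]=5
  first=0(u) contributes 5

5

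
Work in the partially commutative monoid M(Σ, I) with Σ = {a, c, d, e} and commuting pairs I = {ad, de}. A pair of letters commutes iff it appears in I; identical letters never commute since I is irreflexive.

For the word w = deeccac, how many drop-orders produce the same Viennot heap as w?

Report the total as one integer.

3

0(d) covers ∅
1(e) covers ∅
2(e) covers 1:e
3(c) covers 0:d, 2:e
4(c) covers 3:c
5(a) covers 4:c
6(c) covers 5:a
floor of heap: 0:d, 1:e
completions by unplaced set U, small U first (add the entries for U minus each lowest piece of U):
  |U|=1: {6}:1
  |U|=2: {5,6}:1
  |U|=3: {4,5,6}:1
  |U|=4: {3,4,5,6}:1
  |U|=5: {0,3,4,5,6}:1  {2,3,4,5,6}:1
  start at 0(d): 1
  start at 1(e): 2
sum over floor = 3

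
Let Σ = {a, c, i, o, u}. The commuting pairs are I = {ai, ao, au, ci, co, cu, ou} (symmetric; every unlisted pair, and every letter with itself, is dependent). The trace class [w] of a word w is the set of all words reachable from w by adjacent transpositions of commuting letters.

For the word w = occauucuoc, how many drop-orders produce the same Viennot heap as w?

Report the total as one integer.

2520

drop 0:o onto floor
drop 1:c onto floor
drop 2:c onto {1:c}
drop 3:a onto {2:c}
drop 4:u onto floor
drop 5:u onto {4:u}
drop 6:c onto {3:a}
drop 7:u onto {5:u}
drop 8:o onto {0:o}
drop 9:c onto {6:c}
ground layer = {0:o, 1:c, 4:u}
drop-orders for the pieces not yet dropped (sum over which currently-grounded one goes next):
  1 to go: {7} 1  {8} 1  {9} 1
  2 to go: {0,8} 1  {5,7} 1  {6,9} 1  {7,8} 2  {7,9} 2  {8,9} 2
  3 to go: {0,7,8} 3  {0,8,9} 3  {3,6,9} 1  {4,5,7} 1  {5,7,8} 3  {5,7,9} 3  {6,7,9} 3  {6,8,9} 3  {7,8,9} 6
  4 to go: {0,5,7,8} 6  {0,6,8,9} 6  {0,7,8,9} 12  {2,3,6,9} 1  {3,6,7,9} 4  {3,6,8,9} 4  {4,5,7,8} 4  {4,5,7,9} 4  {5,6,7,9} 6  {5,7,8,9} 12  {6,7,8,9} 12
  5 to go: {0,3,6,8,9} 10  {0,4,5,7,8} 10  {0,5,7,8,9} 30  {0,6,7,8,9} 30  {1,2,3,6,9} 1  {2,3,6,7,9} 5  {2,3,6,8,9} 5  {3,5,6,7,9} 10  {3,6,7,8,9} 20  {4,5,6,7,9} 10  {4,5,7,8,9} 20  {5,6,7,8,9} 30
  6 to go: {0,2,3,6,8,9} 15  {0,3,6,7,8,9} 60  {0,4,5,7,8,9} 60  {0,5,6,7,8,9} 90  {1,2,3,6,7,9} 6  {1,2,3,6,8,9} 6  {2,3,5,6,7,9} 15  {2,3,6,7,8,9} 30  {3,4,5,6,7,9} 20  {3,5,6,7,8,9} 60  {4,5,6,7,8,9} 60
  7 to go: {0,1,2,3,6,8,9} 21  {0,2,3,6,7,8,9} 105  {0,3,5,6,7,8,9} 210  {0,4,5,6,7,8,9} 210  {1,2,3,5,6,7,9} 21  {1,2,3,6,7,8,9} 42  {2,3,4,5,6,7,9} 35  {2,3,5,6,7,8,9} 105  {3,4,5,6,7,8,9} 140
  8 to go: {0,1,2,3,6,7,8,9} 168  {0,2,3,5,6,7,8,9} 420  {0,3,4,5,6,7,8,9} 560  {1,2,3,4,5,6,7,9} 56  {1,2,3,5,6,7,8,9} 168  {2,3,4,5,6,7,8,9} 280
  if 0:o drops first: 504 orders
  if 1:c drops first: 1260 orders
  if 4:u drops first: 756 orders
heap linearizations: 2520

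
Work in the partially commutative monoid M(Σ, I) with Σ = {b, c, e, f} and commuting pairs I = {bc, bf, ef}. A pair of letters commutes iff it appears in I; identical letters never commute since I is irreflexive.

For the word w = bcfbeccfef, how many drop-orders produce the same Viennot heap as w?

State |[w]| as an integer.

27

#0=b has no predecessor
#1=c has no predecessor
#2=f depends on [1:c]
#3=b depends on [0:b]
#4=e depends on [1:c, 3:b]
#5=c depends on [2:f, 4:e]
#6=c depends on [5:c]
#7=f depends on [6:c]
#8=e depends on [6:c]
#9=f depends on [7:f]
sources: [0:b, 1:c]
N(rest) = Σ N(rest − s) over sources s of rest; N(one piece) = 1:
  size 1 → [8]=1  [9]=1
  size 2 → [7,9]=1  [8,9]=2
  size 3 → [7,8,9]=3
  size 4 → [6,7,8,9]=3
  size 5 → [5,6,7,8,9]=3
  size 6 → [2,5,6,7,8,9]=3  [4,5,6,7,8,9]=3
  size 7 → [2,4,5,6,7,8,9]=6  [3,4,5,6,7,8,9]=3
  size 8 → [0,3,4,5,6,7,8,9]=3  [1,2,4,5,6,7,8,9]=6  [2,3,4,5,6,7,8,9]=9
  first=0(b) contributes 15
  first=1(c) contributes 12
|[w]| = 27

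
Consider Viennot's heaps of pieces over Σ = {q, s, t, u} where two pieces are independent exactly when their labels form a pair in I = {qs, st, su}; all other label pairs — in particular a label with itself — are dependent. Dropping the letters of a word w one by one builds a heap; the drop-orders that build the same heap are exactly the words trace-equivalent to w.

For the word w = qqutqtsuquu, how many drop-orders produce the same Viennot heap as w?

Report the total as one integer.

11

piece 0:q — minimal
piece 1:q rests on {0:q}
piece 2:u rests on {1:q}
piece 3:t rests on {2:u}
piece 4:q rests on {3:t}
piece 5:t rests on {4:q}
piece 6:s — minimal
piece 7:u rests on {5:t}
piece 8:q rests on {7:u}
piece 9:u rests on {8:q}
piece 10:u rests on {9:u}
minimal pieces: {0:q, 6:s}
ways to finish when only these pieces remain (= sum over removing one remaining piece with nothing left below it):
  1 left: {6}→1  {10}→1
  2 left: {6,10}→2  {9,10}→1
  3 left: {6,9,10}→3  {8,9,10}→1
  4 left: {6,8,9,10}→4  {7,8,9,10}→1
  5 left: {5,7,8,9,10}→1  {6,7,8,9,10}→5
  6 left: {4,5,7,8,9,10}→1  {5,6,7,8,9,10}→6
  7 left: {3,4,5,7,8,9,10}→1  {4,5,6,7,8,9,10}→7
  8 left: {2,3,4,5,7,8,9,10}→1  {3,4,5,6,7,8,9,10}→8
  9 left: {1,2,3,4,5,7,8,9,10}→1  {2,3,4,5,6,7,8,9,10}→9
  placing 0:q first → 10 extensions
  placing 6:s first → 1 extensions
total linear extensions = 11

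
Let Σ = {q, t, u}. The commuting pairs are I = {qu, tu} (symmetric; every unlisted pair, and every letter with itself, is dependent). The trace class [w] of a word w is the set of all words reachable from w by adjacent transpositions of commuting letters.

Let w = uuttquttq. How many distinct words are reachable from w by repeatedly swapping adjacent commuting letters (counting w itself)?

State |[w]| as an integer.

piece 0:u — minimal
piece 1:u rests on {0:u}
piece 2:t — minimal
piece 3:t rests on {2:t}
piece 4:q rests on {3:t}
piece 5:u rests on {1:u}
piece 6:t rests on {4:q}
piece 7:t rests on {6:t}
piece 8:q rests on {7:t}
minimal pieces: {0:u, 2:t}
ways to finish when only these pieces remain (= sum over removing one remaining piece with nothing left below it):
  1 left: {5}→1  {8}→1
  2 left: {1,5}→1  {5,8}→2  {7,8}→1
  3 left: {0,1,5}→1  {1,5,8}→3  {5,7,8}→3  {6,7,8}→1
  4 left: {0,1,5,8}→4  {1,5,7,8}→6  {4,6,7,8}→1  {5,6,7,8}→4
  5 left: {0,1,5,7,8}→10  {1,5,6,7,8}→10  {3,4,6,7,8}→1  {4,5,6,7,8}→5
  6 left: {0,1,5,6,7,8}→20  {1,4,5,6,7,8}→15  {2,3,4,6,7,8}→1  {3,4,5,6,7,8}→6
  7 left: {0,1,4,5,6,7,8}→35  {1,3,4,5,6,7,8}→21  {2,3,4,5,6,7,8}→7
  placing 0:u first → 28 extensions
  placing 2:t first → 56 extensions
total linear extensions = 84

84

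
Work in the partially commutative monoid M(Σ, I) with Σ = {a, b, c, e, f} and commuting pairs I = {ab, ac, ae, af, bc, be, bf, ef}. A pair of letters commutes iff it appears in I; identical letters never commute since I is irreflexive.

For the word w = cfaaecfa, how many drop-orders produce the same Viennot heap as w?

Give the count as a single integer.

0(c) covers ∅
1(f) covers 0:c
2(a) covers ∅
3(a) covers 2:a
4(e) covers 0:c
5(c) covers 1:f, 4:e
6(f) covers 5:c
7(a) covers 3:a
floor of heap: 0:c, 2:a
completions by unplaced set U, small U first (add the entries for U minus each lowest piece of U):
  |U|=1: {6}:1  {7}:1
  |U|=2: {3,7}:1  {5,6}:1  {6,7}:2
  |U|=3: {1,5,6}:1  {2,3,7}:1  {3,6,7}:3  {4,5,6}:1  {5,6,7}:3
  |U|=4: {1,4,5,6}:2  {1,5,6,7}:4  {2,3,6,7}:4  {3,5,6,7}:6  {4,5,6,7}:4
  |U|=5: {0,1,4,5,6}:2  {1,3,5,6,7}:10  {1,4,5,6,7}:10  {2,3,5,6,7}:10  {3,4,5,6,7}:10
  |U|=6: {0,1,4,5,6,7}:12  {1,2,3,5,6,7}:20  {1,3,4,5,6,7}:30  {2,3,4,5,6,7}:20
  start at 0(c): 70
  start at 2(a): 42
sum over floor = 112

112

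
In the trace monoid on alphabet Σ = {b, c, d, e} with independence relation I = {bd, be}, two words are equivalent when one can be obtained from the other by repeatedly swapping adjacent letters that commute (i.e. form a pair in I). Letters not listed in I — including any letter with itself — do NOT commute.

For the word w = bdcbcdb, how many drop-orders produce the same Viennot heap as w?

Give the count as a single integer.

4

0(b) covers ∅
1(d) covers ∅
2(c) covers 0:b, 1:d
3(b) covers 2:c
4(c) covers 3:b
5(d) covers 4:c
6(b) covers 4:c
floor of heap: 0:b, 1:d
completions by unplaced set U, small U first (add the entries for U minus each lowest piece of U):
  |U|=1: {5}:1  {6}:1
  |U|=2: {5,6}:2
  |U|=3: {4,5,6}:2
  |U|=4: {3,4,5,6}:2
  |U|=5: {2,3,4,5,6}:2
  start at 0(b): 2
  start at 1(d): 2
sum over floor = 4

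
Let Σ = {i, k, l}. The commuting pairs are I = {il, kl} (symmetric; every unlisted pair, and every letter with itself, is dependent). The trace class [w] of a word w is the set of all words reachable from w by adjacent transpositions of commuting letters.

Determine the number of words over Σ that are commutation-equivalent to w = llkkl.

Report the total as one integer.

10

0(l) covers ∅
1(l) covers 0:l
2(k) covers ∅
3(k) covers 2:k
4(l) covers 1:l
floor of heap: 0:l, 2:k
completions by unplaced set U, small U first (add the entries for U minus each lowest piece of U):
  |U|=1: {3}:1  {4}:1
  |U|=2: {1,4}:1  {2,3}:1  {3,4}:2
  |U|=3: {0,1,4}:1  {1,3,4}:3  {2,3,4}:3
  start at 0(l): 6
  start at 2(k): 4
sum over floor = 10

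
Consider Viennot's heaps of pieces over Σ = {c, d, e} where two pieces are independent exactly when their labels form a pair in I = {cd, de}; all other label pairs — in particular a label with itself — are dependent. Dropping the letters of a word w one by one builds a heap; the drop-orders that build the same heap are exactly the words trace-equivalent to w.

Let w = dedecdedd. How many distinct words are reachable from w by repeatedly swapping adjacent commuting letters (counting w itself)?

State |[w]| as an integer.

126

0(d) covers ∅
1(e) covers ∅
2(d) covers 0:d
3(e) covers 1:e
4(c) covers 3:e
5(d) covers 2:d
6(e) covers 4:c
7(d) covers 5:d
8(d) covers 7:d
floor of heap: 0:d, 1:e
completions by unplaced set U, small U first (add the entries for U minus each lowest piece of U):
  |U|=1: {6}:1  {8}:1
  |U|=2: {4,6}:1  {6,8}:2  {7,8}:1
  |U|=3: {3,4,6}:1  {4,6,8}:3  {5,7,8}:1  {6,7,8}:3
  |U|=4: {1,3,4,6}:1  {2,5,7,8}:1  {3,4,6,8}:4  {4,6,7,8}:6  {5,6,7,8}:4
  |U|=5: {0,2,5,7,8}:1  {1,3,4,6,8}:5  {2,5,6,7,8}:5  {3,4,6,7,8}:10  {4,5,6,7,8}:10
  |U|=6: {0,2,5,6,7,8}:6  {1,3,4,6,7,8}:15  {2,4,5,6,7,8}:15  {3,4,5,6,7,8}:20
  |U|=7: {0,2,4,5,6,7,8}:21  {1,3,4,5,6,7,8}:35  {2,3,4,5,6,7,8}:35
  start at 0(d): 70
  start at 1(e): 56
sum over floor = 126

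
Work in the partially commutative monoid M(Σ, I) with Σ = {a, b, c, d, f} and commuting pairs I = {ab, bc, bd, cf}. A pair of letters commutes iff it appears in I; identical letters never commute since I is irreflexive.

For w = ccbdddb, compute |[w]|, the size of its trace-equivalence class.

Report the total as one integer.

drop 0:c onto floor
drop 1:c onto {0:c}
drop 2:b onto floor
drop 3:d onto {1:c}
drop 4:d onto {3:d}
drop 5:d onto {4:d}
drop 6:b onto {2:b}
ground layer = {0:c, 2:b}
drop-orders for the pieces not yet dropped (sum over which currently-grounded one goes next):
  1 to go: {5} 1  {6} 1
  2 to go: {2,6} 1  {4,5} 1  {5,6} 2
  3 to go: {2,5,6} 3  {3,4,5} 1  {4,5,6} 3
  4 to go: {1,3,4,5} 1  {2,4,5,6} 6  {3,4,5,6} 4
  5 to go: {0,1,3,4,5} 1  {1,3,4,5,6} 5  {2,3,4,5,6} 10
  if 0:c drops first: 15 orders
  if 2:b drops first: 6 orders
heap linearizations: 21

21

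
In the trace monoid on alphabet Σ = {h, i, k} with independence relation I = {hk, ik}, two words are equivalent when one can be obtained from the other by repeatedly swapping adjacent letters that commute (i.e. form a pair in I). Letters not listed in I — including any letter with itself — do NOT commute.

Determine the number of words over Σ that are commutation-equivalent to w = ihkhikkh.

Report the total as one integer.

56

0(i) covers ∅
1(h) covers 0:i
2(k) covers ∅
3(h) covers 1:h
4(i) covers 3:h
5(k) covers 2:k
6(k) covers 5:k
7(h) covers 4:i
floor of heap: 0:i, 2:k
completions by unplaced set U, small U first (add the entries for U minus each lowest piece of U):
  |U|=1: {6}:1  {7}:1
  |U|=2: {4,7}:1  {5,6}:1  {6,7}:2
  |U|=3: {2,5,6}:1  {3,4,7}:1  {4,6,7}:3  {5,6,7}:3
  |U|=4: {1,3,4,7}:1  {2,5,6,7}:4  {3,4,6,7}:4  {4,5,6,7}:6
  |U|=5: {0,1,3,4,7}:1  {1,3,4,6,7}:5  {2,4,5,6,7}:10  {3,4,5,6,7}:10
  |U|=6: {0,1,3,4,6,7}:6  {1,3,4,5,6,7}:15  {2,3,4,5,6,7}:20
  start at 0(i): 35
  start at 2(k): 21
sum over floor = 56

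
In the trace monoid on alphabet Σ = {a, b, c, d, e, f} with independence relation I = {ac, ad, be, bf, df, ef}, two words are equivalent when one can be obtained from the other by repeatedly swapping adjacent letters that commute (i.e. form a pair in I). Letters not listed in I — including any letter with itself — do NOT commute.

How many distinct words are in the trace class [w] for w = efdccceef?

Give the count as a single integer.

9

drop 0:e onto floor
drop 1:f onto floor
drop 2:d onto {0:e}
drop 3:c onto {1:f, 2:d}
drop 4:c onto {3:c}
drop 5:c onto {4:c}
drop 6:e onto {5:c}
drop 7:e onto {6:e}
drop 8:f onto {5:c}
ground layer = {0:e, 1:f}
drop-orders for the pieces not yet dropped (sum over which currently-grounded one goes next):
  1 to go: {7} 1  {8} 1
  2 to go: {6,7} 1  {7,8} 2
  3 to go: {6,7,8} 3
  4 to go: {5,6,7,8} 3
  5 to go: {4,5,6,7,8} 3
  6 to go: {3,4,5,6,7,8} 3
  7 to go: {1,3,4,5,6,7,8} 3  {2,3,4,5,6,7,8} 3
  if 0:e drops first: 6 orders
  if 1:f drops first: 3 orders
heap linearizations: 9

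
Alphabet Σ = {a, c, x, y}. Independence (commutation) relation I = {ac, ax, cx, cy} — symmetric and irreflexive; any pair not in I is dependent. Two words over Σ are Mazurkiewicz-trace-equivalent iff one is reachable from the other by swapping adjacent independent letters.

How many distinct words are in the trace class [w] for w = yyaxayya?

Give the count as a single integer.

3

#0=y has no predecessor
#1=y depends on [0:y]
#2=a depends on [1:y]
#3=x depends on [1:y]
#4=a depends on [2:a]
#5=y depends on [3:x, 4:a]
#6=y depends on [5:y]
#7=a depends on [6:y]
sources: [0:y]
N(rest) = Σ N(rest − s) over sources s of rest; N(one piece) = 1:
  size 1 → [7]=1
  size 2 → [6,7]=1
  size 3 → [5,6,7]=1
  size 4 → [3,5,6,7]=1  [4,5,6,7]=1
  size 5 → [2,4,5,6,7]=1  [3,4,5,6,7]=2
  size 6 → [2,3,4,5,6,7]=3
  first=0(y) contributes 3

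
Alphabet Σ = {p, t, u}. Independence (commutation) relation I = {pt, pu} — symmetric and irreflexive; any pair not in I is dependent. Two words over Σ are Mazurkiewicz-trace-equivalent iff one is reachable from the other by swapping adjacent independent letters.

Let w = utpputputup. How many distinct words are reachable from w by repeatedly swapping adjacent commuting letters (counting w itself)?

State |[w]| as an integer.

piece 0:u — minimal
piece 1:t rests on {0:u}
piece 2:p — minimal
piece 3:p rests on {2:p}
piece 4:u rests on {1:t}
piece 5:t rests on {4:u}
piece 6:p rests on {3:p}
piece 7:u rests on {5:t}
piece 8:t rests on {7:u}
piece 9:u rests on {8:t}
piece 10:p rests on {6:p}
minimal pieces: {0:u, 2:p}
ways to finish when only these pieces remain (= sum over removing one remaining piece with nothing left below it):
  1 left: {9}→1  {10}→1
  2 left: {6,10}→1  {8,9}→1  {9,10}→2
  3 left: {3,6,10}→1  {6,9,10}→3  {7,8,9}→1  {8,9,10}→3
  4 left: {2,3,6,10}→1  {3,6,9,10}→4  {5,7,8,9}→1  {6,8,9,10}→6  {7,8,9,10}→4
  5 left: {2,3,6,9,10}→5  {3,6,8,9,10}→10  {4,5,7,8,9}→1  {5,7,8,9,10}→5  {6,7,8,9,10}→10
  6 left: {1,4,5,7,8,9}→1  {2,3,6,8,9,10}→15  {3,6,7,8,9,10}→20  {4,5,7,8,9,10}→6  {5,6,7,8,9,10}→15
  7 left: {0,1,4,5,7,8,9}→1  {1,4,5,7,8,9,10}→7  {2,3,6,7,8,9,10}→35  {3,5,6,7,8,9,10}→35  {4,5,6,7,8,9,10}→21
  8 left: {0,1,4,5,7,8,9,10}→8  {1,4,5,6,7,8,9,10}→28  {2,3,5,6,7,8,9,10}→70  {3,4,5,6,7,8,9,10}→56
  9 left: {0,1,4,5,6,7,8,9,10}→36  {1,3,4,5,6,7,8,9,10}→84  {2,3,4,5,6,7,8,9,10}→126
  placing 0:u first → 210 extensions
  placing 2:p first → 120 extensions
total linear extensions = 330

330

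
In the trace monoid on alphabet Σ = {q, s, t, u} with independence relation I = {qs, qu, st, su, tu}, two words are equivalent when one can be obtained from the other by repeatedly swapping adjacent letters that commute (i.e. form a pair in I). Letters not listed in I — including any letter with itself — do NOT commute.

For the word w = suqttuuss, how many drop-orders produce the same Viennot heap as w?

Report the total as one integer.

0(s) covers ∅
1(u) covers ∅
2(q) covers ∅
3(t) covers 2:q
4(t) covers 3:t
5(u) covers 1:u
6(u) covers 5:u
7(s) covers 0:s
8(s) covers 7:s
floor of heap: 0:s, 1:u, 2:q
completions by unplaced set U, small U first (add the entries for U minus each lowest piece of U):
  |U|=1: {4}:1  {6}:1  {8}:1
  |U|=2: {3,4}:1  {4,6}:2  {4,8}:2  {5,6}:1  {6,8}:2  {7,8}:1
  |U|=3: {0,7,8}:1  {1,5,6}:1  {2,3,4}:1  {3,4,6}:3  {3,4,8}:3  {4,5,6}:3  {4,6,8}:6  {4,7,8}:3  {5,6,8}:3  {6,7,8}:3
  |U|=4: {0,4,7,8}:4  {0,6,7,8}:4  {1,4,5,6}:4  {1,5,6,8}:4  {2,3,4,6}:4  {2,3,4,8}:4  {3,4,5,6}:6  {3,4,6,8}:12  {3,4,7,8}:6  {4,5,6,8}:12  {4,6,7,8}:12  {5,6,7,8}:6
  |U|=5: {0,3,4,7,8}:10  {0,4,6,7,8}:20  {0,5,6,7,8}:10  {1,3,4,5,6}:10  {1,4,5,6,8}:20  {1,5,6,7,8}:10  {2,3,4,5,6}:10  {2,3,4,6,8}:20  {2,3,4,7,8}:10  {3,4,5,6,8}:30  {3,4,6,7,8}:30  {4,5,6,7,8}:30
  |U|=6: {0,1,5,6,7,8}:20  {0,2,3,4,7,8}:20  {0,3,4,6,7,8}:60  {0,4,5,6,7,8}:60  {1,2,3,4,5,6}:20  {1,3,4,5,6,8}:60  {1,4,5,6,7,8}:60  {2,3,4,5,6,8}:60  {2,3,4,6,7,8}:60  {3,4,5,6,7,8}:90
  |U|=7: {0,1,4,5,6,7,8}:140  {0,2,3,4,6,7,8}:140  {0,3,4,5,6,7,8}:210  {1,2,3,4,5,6,8}:140  {1,3,4,5,6,7,8}:210  {2,3,4,5,6,7,8}:210
  start at 0(s): 560
  start at 1(u): 560
  start at 2(q): 560
sum over floor = 1680

1680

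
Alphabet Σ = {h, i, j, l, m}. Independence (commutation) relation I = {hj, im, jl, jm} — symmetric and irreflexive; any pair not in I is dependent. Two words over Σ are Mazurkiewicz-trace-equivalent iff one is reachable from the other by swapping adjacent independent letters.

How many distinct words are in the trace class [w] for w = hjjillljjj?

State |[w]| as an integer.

60

0(h) covers ∅
1(j) covers ∅
2(j) covers 1:j
3(i) covers 0:h, 2:j
4(l) covers 3:i
5(l) covers 4:l
6(l) covers 5:l
7(j) covers 3:i
8(j) covers 7:j
9(j) covers 8:j
floor of heap: 0:h, 1:j
completions by unplaced set U, small U first (add the entries for U minus each lowest piece of U):
  |U|=1: {6}:1  {9}:1
  |U|=2: {5,6}:1  {6,9}:2  {8,9}:1
  |U|=3: {4,5,6}:1  {5,6,9}:3  {6,8,9}:3  {7,8,9}:1
  |U|=4: {4,5,6,9}:4  {5,6,8,9}:6  {6,7,8,9}:4
  |U|=5: {4,5,6,8,9}:10  {5,6,7,8,9}:10
  |U|=6: {4,5,6,7,8,9}:20
  |U|=7: {3,4,5,6,7,8,9}:20
  |U|=8: {0,3,4,5,6,7,8,9}:20  {2,3,4,5,6,7,8,9}:20
  start at 0(h): 20
  start at 1(j): 40
sum over floor = 60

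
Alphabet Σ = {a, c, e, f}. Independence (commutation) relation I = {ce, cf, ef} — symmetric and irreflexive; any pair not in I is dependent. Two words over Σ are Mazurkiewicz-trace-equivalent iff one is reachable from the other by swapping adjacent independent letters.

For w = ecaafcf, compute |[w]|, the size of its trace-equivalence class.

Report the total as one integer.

6

#0=e has no predecessor
#1=c has no predecessor
#2=a depends on [0:e, 1:c]
#3=a depends on [2:a]
#4=f depends on [3:a]
#5=c depends on [3:a]
#6=f depends on [4:f]
sources: [0:e, 1:c]
N(rest) = Σ N(rest − s) over sources s of rest; N(one piece) = 1:
  size 1 → [5]=1  [6]=1
  size 2 → [4,6]=1  [5,6]=2
  size 3 → [4,5,6]=3
  size 4 → [3,4,5,6]=3
  size 5 → [2,3,4,5,6]=3
  first=0(e) contributes 3
  first=1(c) contributes 3
|[w]| = 6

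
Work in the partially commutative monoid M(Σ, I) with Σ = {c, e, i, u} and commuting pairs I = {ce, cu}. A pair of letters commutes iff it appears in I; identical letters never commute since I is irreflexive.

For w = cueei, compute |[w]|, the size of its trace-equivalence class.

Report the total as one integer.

4

piece 0:c — minimal
piece 1:u — minimal
piece 2:e rests on {1:u}
piece 3:e rests on {2:e}
piece 4:i rests on {0:c, 3:e}
minimal pieces: {0:c, 1:u}
ways to finish when only these pieces remain (= sum over removing one remaining piece with nothing left below it):
  1 left: {4}→1
  2 left: {0,4}→1  {3,4}→1
  3 left: {0,3,4}→2  {2,3,4}→1
  placing 0:c first → 1 extensions
  placing 1:u first → 3 extensions
total linear extensions = 4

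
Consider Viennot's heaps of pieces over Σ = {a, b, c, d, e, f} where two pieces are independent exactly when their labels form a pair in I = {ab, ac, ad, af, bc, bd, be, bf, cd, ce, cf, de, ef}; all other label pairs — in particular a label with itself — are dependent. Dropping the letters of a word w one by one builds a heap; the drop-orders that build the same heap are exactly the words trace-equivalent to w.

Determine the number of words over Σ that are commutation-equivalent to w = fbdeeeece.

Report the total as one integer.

1512

#0=f has no predecessor
#1=b has no predecessor
#2=d depends on [0:f]
#3=e has no predecessor
#4=e depends on [3:e]
#5=e depends on [4:e]
#6=e depends on [5:e]
#7=c has no predecessor
#8=e depends on [6:e]
sources: [0:f, 1:b, 3:e, 7:c]
N(rest) = Σ N(rest − s) over sources s of rest; N(one piece) = 1:
  size 1 → [1]=1  [2]=1  [7]=1  [8]=1
  size 2 → [0,2]=1  [1,2]=2  [1,7]=2  [1,8]=2  [2,7]=2  [2,8]=2  [6,8]=1  [7,8]=2
  size 3 → [0,1,2]=3  [0,2,7]=3  [0,2,8]=3  [1,2,7]=6  [1,2,8]=6  [1,6,8]=3  [1,7,8]=6  [2,6,8]=3  [2,7,8]=6  [5,6,8]=1  [6,7,8]=3
  size 4 → [0,1,2,7]=12  [0,1,2,8]=12  [0,2,6,8]=6  [0,2,7,8]=12  [1,2,6,8]=12  [1,2,7,8]=24  [1,5,6,8]=4  [1,6,7,8]=12  [2,5,6,8]=4  [2,6,7,8]=12  [4,5,6,8]=1  [5,6,7,8]=4
  size 5 → [0,1,2,6,8]=30  [0,1,2,7,8]=60  [0,2,5,6,8]=10  [0,2,6,7,8]=30  [1,2,5,6,8]=20  [1,2,6,7,8]=60  [1,4,5,6,8]=5  [1,5,6,7,8]=20  [2,4,5,6,8]=5  [2,5,6,7,8]=20  [3,4,5,6,8]=1  [4,5,6,7,8]=5
  size 6 → [0,1,2,5,6,8]=60  [0,1,2,6,7,8]=180  [0,2,4,5,6,8]=15  [0,2,5,6,7,8]=60  [1,2,4,5,6,8]=30  [1,2,5,6,7,8]=120  [1,3,4,5,6,8]=6  [1,4,5,6,7,8]=30  [2,3,4,5,6,8]=6  [2,4,5,6,7,8]=30  [3,4,5,6,7,8]=6
  size 7 → [0,1,2,4,5,6,8]=105  [0,1,2,5,6,7,8]=420  [0,2,3,4,5,6,8]=21  [0,2,4,5,6,7,8]=105  [1,2,3,4,5,6,8]=42  [1,2,4,5,6,7,8]=210  [1,3,4,5,6,7,8]=42  [2,3,4,5,6,7,8]=42
  first=0(f) contributes 336
  first=1(b) contributes 168
  first=3(e) contributes 840
  first=7(c) contributes 168
|[w]| = 1512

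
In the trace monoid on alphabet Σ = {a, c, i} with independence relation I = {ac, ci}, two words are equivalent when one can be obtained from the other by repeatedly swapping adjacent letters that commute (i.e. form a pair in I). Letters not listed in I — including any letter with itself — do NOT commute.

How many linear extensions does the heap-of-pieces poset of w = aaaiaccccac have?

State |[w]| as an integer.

462

drop 0:a onto floor
drop 1:a onto {0:a}
drop 2:a onto {1:a}
drop 3:i onto {2:a}
drop 4:a onto {3:i}
drop 5:c onto floor
drop 6:c onto {5:c}
drop 7:c onto {6:c}
drop 8:c onto {7:c}
drop 9:a onto {4:a}
drop 10:c onto {8:c}
ground layer = {0:a, 5:c}
drop-orders for the pieces not yet dropped (sum over which currently-grounded one goes next):
  1 to go: {9} 1  {10} 1
  2 to go: {4,9} 1  {8,10} 1  {9,10} 2
  3 to go: {3,4,9} 1  {4,9,10} 3  {7,8,10} 1  {8,9,10} 3
  4 to go: {2,3,4,9} 1  {3,4,9,10} 4  {4,8,9,10} 6  {6,7,8,10} 1  {7,8,9,10} 4
  5 to go: {1,2,3,4,9} 1  {2,3,4,9,10} 5  {3,4,8,9,10} 10  {4,7,8,9,10} 10  {5,6,7,8,10} 1  {6,7,8,9,10} 5
  6 to go: {0,1,2,3,4,9} 1  {1,2,3,4,9,10} 6  {2,3,4,8,9,10} 15  {3,4,7,8,9,10} 20  {4,6,7,8,9,10} 15  {5,6,7,8,9,10} 6
  7 to go: {0,1,2,3,4,9,10} 7  {1,2,3,4,8,9,10} 21  {2,3,4,7,8,9,10} 35  {3,4,6,7,8,9,10} 35  {4,5,6,7,8,9,10} 21
  8 to go: {0,1,2,3,4,8,9,10} 28  {1,2,3,4,7,8,9,10} 56  {2,3,4,6,7,8,9,10} 70  {3,4,5,6,7,8,9,10} 56
  9 to go: {0,1,2,3,4,7,8,9,10} 84  {1,2,3,4,6,7,8,9,10} 126  {2,3,4,5,6,7,8,9,10} 126
  if 0:a drops first: 252 orders
  if 5:c drops first: 210 orders
heap linearizations: 462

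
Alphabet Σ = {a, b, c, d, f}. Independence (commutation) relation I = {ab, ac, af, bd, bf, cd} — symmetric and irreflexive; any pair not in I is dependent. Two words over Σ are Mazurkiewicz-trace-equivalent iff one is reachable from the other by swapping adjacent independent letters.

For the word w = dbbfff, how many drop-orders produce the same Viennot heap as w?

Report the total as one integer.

0(d) covers ∅
1(b) covers ∅
2(b) covers 1:b
3(f) covers 0:d
4(f) covers 3:f
5(f) covers 4:f
floor of heap: 0:d, 1:b
completions by unplaced set U, small U first (add the entries for U minus each lowest piece of U):
  |U|=1: {2}:1  {5}:1
  |U|=2: {1,2}:1  {2,5}:2  {4,5}:1
  |U|=3: {1,2,5}:3  {2,4,5}:3  {3,4,5}:1
  |U|=4: {0,3,4,5}:1  {1,2,4,5}:6  {2,3,4,5}:4
  start at 0(d): 10
  start at 1(b): 5
sum over floor = 15

15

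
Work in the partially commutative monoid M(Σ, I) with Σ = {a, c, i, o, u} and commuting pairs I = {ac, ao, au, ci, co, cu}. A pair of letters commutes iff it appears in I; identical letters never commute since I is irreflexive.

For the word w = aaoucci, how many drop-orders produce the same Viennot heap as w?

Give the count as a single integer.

#0=a has no predecessor
#1=a depends on [0:a]
#2=o has no predecessor
#3=u depends on [2:o]
#4=c has no predecessor
#5=c depends on [4:c]
#6=i depends on [1:a, 3:u]
sources: [0:a, 2:o, 4:c]
N(rest) = Σ N(rest − s) over sources s of rest; N(one piece) = 1:
  size 1 → [5]=1  [6]=1
  size 2 → [1,6]=1  [3,6]=1  [4,5]=1  [5,6]=2
  size 3 → [0,1,6]=1  [1,3,6]=2  [1,5,6]=3  [2,3,6]=1  [3,5,6]=3  [4,5,6]=3
  size 4 → [0,1,3,6]=3  [0,1,5,6]=4  [1,2,3,6]=3  [1,3,5,6]=8  [1,4,5,6]=6  [2,3,5,6]=4  [3,4,5,6]=6
  size 5 → [0,1,2,3,6]=6  [0,1,3,5,6]=15  [0,1,4,5,6]=10  [1,2,3,5,6]=15  [1,3,4,5,6]=20  [2,3,4,5,6]=10
  first=0(a) contributes 45
  first=2(o) contributes 45
  first=4(c) contributes 36
|[w]| = 126

126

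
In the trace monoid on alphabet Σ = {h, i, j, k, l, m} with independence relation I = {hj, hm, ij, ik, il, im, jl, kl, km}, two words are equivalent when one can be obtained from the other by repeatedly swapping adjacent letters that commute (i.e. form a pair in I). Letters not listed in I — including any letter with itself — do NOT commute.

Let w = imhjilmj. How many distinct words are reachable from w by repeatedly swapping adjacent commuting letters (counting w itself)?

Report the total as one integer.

piece 0:i — minimal
piece 1:m — minimal
piece 2:h rests on {0:i}
piece 3:j rests on {1:m}
piece 4:i rests on {2:h}
piece 5:l rests on {1:m, 2:h}
piece 6:m rests on {3:j, 5:l}
piece 7:j rests on {6:m}
minimal pieces: {0:i, 1:m}
ways to finish when only these pieces remain (= sum over removing one remaining piece with nothing left below it):
  1 left: {4}→1  {7}→1
  2 left: {4,7}→2  {6,7}→1
  3 left: {3,6,7}→1  {4,6,7}→3  {5,6,7}→1
  4 left: {3,4,6,7}→4  {3,5,6,7}→2  {4,5,6,7}→4
  5 left: {1,3,5,6,7}→2  {2,4,5,6,7}→4  {3,4,5,6,7}→10
  6 left: {0,2,4,5,6,7}→4  {1,3,4,5,6,7}→12  {2,3,4,5,6,7}→14
  placing 0:i first → 26 extensions
  placing 1:m first → 18 extensions
total linear extensions = 44

44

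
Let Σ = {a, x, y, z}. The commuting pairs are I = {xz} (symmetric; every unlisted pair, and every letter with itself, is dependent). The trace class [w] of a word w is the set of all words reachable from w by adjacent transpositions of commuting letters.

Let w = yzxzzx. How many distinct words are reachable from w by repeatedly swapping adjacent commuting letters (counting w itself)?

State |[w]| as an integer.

drop 0:y onto floor
drop 1:z onto {0:y}
drop 2:x onto {0:y}
drop 3:z onto {1:z}
drop 4:z onto {3:z}
drop 5:x onto {2:x}
ground layer = {0:y}
drop-orders for the pieces not yet dropped (sum over which currently-grounded one goes next):
  1 to go: {4} 1  {5} 1
  2 to go: {2,5} 1  {3,4} 1  {4,5} 2
  3 to go: {1,3,4} 1  {2,4,5} 3  {3,4,5} 3
  4 to go: {1,3,4,5} 4  {2,3,4,5} 6
  if 0:y drops first: 10 orders

10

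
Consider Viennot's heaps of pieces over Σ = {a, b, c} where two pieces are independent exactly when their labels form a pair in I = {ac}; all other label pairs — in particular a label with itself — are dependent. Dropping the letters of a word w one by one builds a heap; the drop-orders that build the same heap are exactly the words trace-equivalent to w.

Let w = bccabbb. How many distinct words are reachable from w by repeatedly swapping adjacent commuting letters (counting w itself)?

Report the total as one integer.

drop 0:b onto floor
drop 1:c onto {0:b}
drop 2:c onto {1:c}
drop 3:a onto {0:b}
drop 4:b onto {2:c, 3:a}
drop 5:b onto {4:b}
drop 6:b onto {5:b}
ground layer = {0:b}
drop-orders for the pieces not yet dropped (sum over which currently-grounded one goes next):
  1 to go: {6} 1
  2 to go: {5,6} 1
  3 to go: {4,5,6} 1
  4 to go: {2,4,5,6} 1  {3,4,5,6} 1
  5 to go: {1,2,4,5,6} 1  {2,3,4,5,6} 2
  if 0:b drops first: 3 orders

3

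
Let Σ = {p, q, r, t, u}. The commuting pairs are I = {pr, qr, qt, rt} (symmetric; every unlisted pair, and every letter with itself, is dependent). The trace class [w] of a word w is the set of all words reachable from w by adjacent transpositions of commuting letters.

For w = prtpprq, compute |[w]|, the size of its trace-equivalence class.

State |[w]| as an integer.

drop 0:p onto floor
drop 1:r onto floor
drop 2:t onto {0:p}
drop 3:p onto {2:t}
drop 4:p onto {3:p}
drop 5:r onto {1:r}
drop 6:q onto {4:p}
ground layer = {0:p, 1:r}
drop-orders for the pieces not yet dropped (sum over which currently-grounded one goes next):
  1 to go: {5} 1  {6} 1
  2 to go: {1,5} 1  {4,6} 1  {5,6} 2
  3 to go: {1,5,6} 3  {3,4,6} 1  {4,5,6} 3
  4 to go: {1,4,5,6} 6  {2,3,4,6} 1  {3,4,5,6} 4
  5 to go: {0,2,3,4,6} 1  {1,3,4,5,6} 10  {2,3,4,5,6} 5
  if 0:p drops first: 15 orders
  if 1:r drops first: 6 orders
heap linearizations: 21

21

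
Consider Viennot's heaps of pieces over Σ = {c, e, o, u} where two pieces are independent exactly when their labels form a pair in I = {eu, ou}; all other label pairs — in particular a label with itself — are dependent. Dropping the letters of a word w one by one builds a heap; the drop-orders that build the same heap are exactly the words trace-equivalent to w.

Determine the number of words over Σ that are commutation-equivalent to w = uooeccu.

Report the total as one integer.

piece 0:u — minimal
piece 1:o — minimal
piece 2:o rests on {1:o}
piece 3:e rests on {2:o}
piece 4:c rests on {0:u, 3:e}
piece 5:c rests on {4:c}
piece 6:u rests on {5:c}
minimal pieces: {0:u, 1:o}
ways to finish when only these pieces remain (= sum over removing one remaining piece with nothing left below it):
  1 left: {6}→1
  2 left: {5,6}→1
  3 left: {4,5,6}→1
  4 left: {0,4,5,6}→1  {3,4,5,6}→1
  5 left: {0,3,4,5,6}→2  {2,3,4,5,6}→1
  placing 0:u first → 1 extensions
  placing 1:o first → 3 extensions
total linear extensions = 4

4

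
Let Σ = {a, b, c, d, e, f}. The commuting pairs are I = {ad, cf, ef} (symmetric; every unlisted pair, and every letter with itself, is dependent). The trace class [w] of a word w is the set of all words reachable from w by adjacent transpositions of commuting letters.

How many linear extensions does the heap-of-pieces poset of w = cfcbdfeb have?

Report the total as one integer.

0(c) covers ∅
1(f) covers ∅
2(c) covers 0:c
3(b) covers 1:f, 2:c
4(d) covers 3:b
5(f) covers 4:d
6(e) covers 4:d
7(b) covers 5:f, 6:e
floor of heap: 0:c, 1:f
completions by unplaced set U, small U first (add the entries for U minus each lowest piece of U):
  |U|=1: {7}:1
  |U|=2: {5,7}:1  {6,7}:1
  |U|=3: {5,6,7}:2
  |U|=4: {4,5,6,7}:2
  |U|=5: {3,4,5,6,7}:2
  |U|=6: {1,3,4,5,6,7}:2  {2,3,4,5,6,7}:2
  start at 0(c): 4
  start at 1(f): 2
sum over floor = 6

6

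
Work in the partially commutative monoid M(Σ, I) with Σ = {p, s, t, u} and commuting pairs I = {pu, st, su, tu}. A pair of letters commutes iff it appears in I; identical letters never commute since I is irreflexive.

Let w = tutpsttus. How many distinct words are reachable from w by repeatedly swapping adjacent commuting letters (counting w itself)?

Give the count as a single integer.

piece 0:t — minimal
piece 1:u — minimal
piece 2:t rests on {0:t}
piece 3:p rests on {2:t}
piece 4:s rests on {3:p}
piece 5:t rests on {3:p}
piece 6:t rests on {5:t}
piece 7:u rests on {1:u}
piece 8:s rests on {4:s}
minimal pieces: {0:t, 1:u}
ways to finish when only these pieces remain (= sum over removing one remaining piece with nothing left below it):
  1 left: {6}→1  {7}→1  {8}→1
  2 left: {1,7}→1  {4,8}→1  {5,6}→1  {6,7}→2  {6,8}→2  {7,8}→2
  3 left: {1,6,7}→3  {1,7,8}→3  {4,6,8}→3  {4,7,8}→3  {5,6,7}→3  {5,6,8}→3  {6,7,8}→6
  4 left: {1,4,7,8}→6  {1,5,6,7}→6  {1,6,7,8}→12  {4,5,6,8}→6  {4,6,7,8}→12  {5,6,7,8}→12
  5 left: {1,4,6,7,8}→30  {1,5,6,7,8}→30  {3,4,5,6,8}→6  {4,5,6,7,8}→30
  6 left: {1,4,5,6,7,8}→90  {2,3,4,5,6,8}→6  {3,4,5,6,7,8}→36
  7 left: {0,2,3,4,5,6,8}→6  {1,3,4,5,6,7,8}→126  {2,3,4,5,6,7,8}→42
  placing 0:t first → 168 extensions
  placing 1:u first → 48 extensions
total linear extensions = 216

216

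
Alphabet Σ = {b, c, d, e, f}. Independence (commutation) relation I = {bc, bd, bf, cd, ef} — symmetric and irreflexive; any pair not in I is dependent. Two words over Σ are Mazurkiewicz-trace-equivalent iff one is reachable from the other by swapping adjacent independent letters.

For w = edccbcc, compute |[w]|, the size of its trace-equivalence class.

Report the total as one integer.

30

drop 0:e onto floor
drop 1:d onto {0:e}
drop 2:c onto {0:e}
drop 3:c onto {2:c}
drop 4:b onto {0:e}
drop 5:c onto {3:c}
drop 6:c onto {5:c}
ground layer = {0:e}
drop-orders for the pieces not yet dropped (sum over which currently-grounded one goes next):
  1 to go: {1} 1  {4} 1  {6} 1
  2 to go: {1,4} 2  {1,6} 2  {4,6} 2  {5,6} 1
  3 to go: {1,4,6} 6  {1,5,6} 3  {3,5,6} 1  {4,5,6} 3
  4 to go: {1,3,5,6} 4  {1,4,5,6} 12  {2,3,5,6} 1  {3,4,5,6} 4
  5 to go: {1,2,3,5,6} 5  {1,3,4,5,6} 20  {2,3,4,5,6} 5
  if 0:e drops first: 30 orders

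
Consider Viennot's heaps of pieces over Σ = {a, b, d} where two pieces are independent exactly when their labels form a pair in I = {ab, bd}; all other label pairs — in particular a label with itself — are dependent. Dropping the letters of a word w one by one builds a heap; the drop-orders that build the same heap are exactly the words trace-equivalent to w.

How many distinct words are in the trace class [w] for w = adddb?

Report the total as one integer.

5

#0=a has no predecessor
#1=d depends on [0:a]
#2=d depends on [1:d]
#3=d depends on [2:d]
#4=b has no predecessor
sources: [0:a, 4:b]
N(rest) = Σ N(rest − s) over sources s of rest; N(one piece) = 1:
  size 1 → [3]=1  [4]=1
  size 2 → [2,3]=1  [3,4]=2
  size 3 → [1,2,3]=1  [2,3,4]=3
  first=0(a) contributes 4
  first=4(b) contributes 1
|[w]| = 5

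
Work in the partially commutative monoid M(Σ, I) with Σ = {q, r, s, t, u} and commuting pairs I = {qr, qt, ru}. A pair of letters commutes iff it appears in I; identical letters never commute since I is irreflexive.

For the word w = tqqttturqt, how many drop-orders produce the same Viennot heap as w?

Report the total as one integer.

0(t) covers ∅
1(q) covers ∅
2(q) covers 1:q
3(t) covers 0:t
4(t) covers 3:t
5(t) covers 4:t
6(u) covers 2:q, 5:t
7(r) covers 5:t
8(q) covers 6:u
9(t) covers 6:u, 7:r
floor of heap: 0:t, 1:q
completions by unplaced set U, small U first (add the entries for U minus each lowest piece of U):
  |U|=1: {8}:1  {9}:1
  |U|=2: {7,9}:1  {8,9}:2
  |U|=3: {6,8,9}:2  {7,8,9}:3
  |U|=4: {2,6,8,9}:2  {6,7,8,9}:5
  |U|=5: {1,2,6,8,9}:2  {2,6,7,8,9}:7  {5,6,7,8,9}:5
  |U|=6: {1,2,6,7,8,9}:9  {2,5,6,7,8,9}:12  {4,5,6,7,8,9}:5
  |U|=7: {1,2,5,6,7,8,9}:21  {2,4,5,6,7,8,9}:17  {3,4,5,6,7,8,9}:5
  |U|=8: {0,3,4,5,6,7,8,9}:5  {1,2,4,5,6,7,8,9}:38  {2,3,4,5,6,7,8,9}:22
  start at 0(t): 60
  start at 1(q): 27
sum over floor = 87

87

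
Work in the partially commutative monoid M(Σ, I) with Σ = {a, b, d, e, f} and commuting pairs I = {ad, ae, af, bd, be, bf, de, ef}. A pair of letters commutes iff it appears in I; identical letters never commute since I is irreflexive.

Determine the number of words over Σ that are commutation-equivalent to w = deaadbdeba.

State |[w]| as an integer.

piece 0:d — minimal
piece 1:e — minimal
piece 2:a — minimal
piece 3:a rests on {2:a}
piece 4:d rests on {0:d}
piece 5:b rests on {3:a}
piece 6:d rests on {4:d}
piece 7:e rests on {1:e}
piece 8:b rests on {5:b}
piece 9:a rests on {8:b}
minimal pieces: {0:d, 1:e, 2:a}
ways to finish when only these pieces remain (= sum over removing one remaining piece with nothing left below it):
  1 left: {6}→1  {7}→1  {9}→1
  2 left: {1,7}→1  {4,6}→1  {6,7}→2  {6,9}→2  {7,9}→2  {8,9}→1
  3 left: {0,4,6}→1  {1,6,7}→3  {1,7,9}→3  {4,6,7}→3  {4,6,9}→3  {5,8,9}→1  {6,7,9}→6  {6,8,9}→3  {7,8,9}→3
  4 left: {0,4,6,7}→4  {0,4,6,9}→4  {1,4,6,7}→6  {1,6,7,9}→12  {1,7,8,9}→6  {3,5,8,9}→1  {4,6,7,9}→12  {4,6,8,9}→6  {5,6,8,9}→4  {5,7,8,9}→4  {6,7,8,9}→12
  5 left: {0,1,4,6,7}→10  {0,4,6,7,9}→20  {0,4,6,8,9}→10  {1,4,6,7,9}→30  {1,5,7,8,9}→10  {1,6,7,8,9}→30  {2,3,5,8,9}→1  {3,5,6,8,9}→5  {3,5,7,8,9}→5  {4,5,6,8,9}→10  {4,6,7,8,9}→30  {5,6,7,8,9}→20
  6 left: {0,1,4,6,7,9}→60  {0,4,5,6,8,9}→20  {0,4,6,7,8,9}→60  {1,3,5,7,8,9}→15  {1,4,6,7,8,9}→90  {1,5,6,7,8,9}→60  {2,3,5,6,8,9}→6  {2,3,5,7,8,9}→6  {3,4,5,6,8,9}→15  {3,5,6,7,8,9}→30  {4,5,6,7,8,9}→60
  7 left: {0,1,4,6,7,8,9}→210  {0,3,4,5,6,8,9}→35  {0,4,5,6,7,8,9}→140  {1,2,3,5,7,8,9}→21  {1,3,5,6,7,8,9}→105  {1,4,5,6,7,8,9}→210  {2,3,4,5,6,8,9}→21  {2,3,5,6,7,8,9}→42  {3,4,5,6,7,8,9}→105
  8 left: {0,1,4,5,6,7,8,9}→560  {0,2,3,4,5,6,8,9}→56  {0,3,4,5,6,7,8,9}→280  {1,2,3,5,6,7,8,9}→168  {1,3,4,5,6,7,8,9}→420  {2,3,4,5,6,7,8,9}→168
  placing 0:d first → 756 extensions
  placing 1:e first → 504 extensions
  placing 2:a first → 1260 extensions
total linear extensions = 2520

2520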